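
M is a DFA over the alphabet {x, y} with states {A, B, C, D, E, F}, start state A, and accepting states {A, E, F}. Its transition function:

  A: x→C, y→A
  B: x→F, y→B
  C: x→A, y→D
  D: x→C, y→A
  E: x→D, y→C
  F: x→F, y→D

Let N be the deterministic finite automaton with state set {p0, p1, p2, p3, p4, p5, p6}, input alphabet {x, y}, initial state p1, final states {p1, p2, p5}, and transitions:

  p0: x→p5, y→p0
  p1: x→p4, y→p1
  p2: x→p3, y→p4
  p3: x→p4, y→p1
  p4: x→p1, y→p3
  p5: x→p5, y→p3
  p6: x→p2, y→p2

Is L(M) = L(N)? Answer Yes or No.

Yes

Exploring the product automaton M × N from the start pair (A, p1), following both machines on each input symbol, reaches 3 state pairs: (A, p1), (C, p4), (D, p3).
M accepts in {A, E, F} and N accepts in {p1, p2, p5}. In every reachable pair the two components are either both accepting — (A, p1) — or both non-accepting, so no string is accepted by exactly one of the machines: L(M) \ L(N) and L(N) \ L(M) are both empty.
Hence every string is accepted by M iff it is accepted by N, and the two languages coincide.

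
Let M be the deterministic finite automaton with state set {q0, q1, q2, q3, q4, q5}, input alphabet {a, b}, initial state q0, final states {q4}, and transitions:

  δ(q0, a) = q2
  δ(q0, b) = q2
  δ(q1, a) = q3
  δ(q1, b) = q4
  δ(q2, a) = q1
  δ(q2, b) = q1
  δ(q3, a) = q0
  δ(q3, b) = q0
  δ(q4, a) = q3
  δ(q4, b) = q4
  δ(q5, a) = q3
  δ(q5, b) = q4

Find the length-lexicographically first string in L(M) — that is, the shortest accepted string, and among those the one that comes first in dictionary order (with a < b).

A breadth-first search from q0 reaches an accepting state first via the path q0 → q2 → q1 → q4 on input aab.
No string of length < 3 is accepted (BFS exhausts all shorter strings without reaching an accepting state), and aab is the lexicographically least accepting string of length 3.

aab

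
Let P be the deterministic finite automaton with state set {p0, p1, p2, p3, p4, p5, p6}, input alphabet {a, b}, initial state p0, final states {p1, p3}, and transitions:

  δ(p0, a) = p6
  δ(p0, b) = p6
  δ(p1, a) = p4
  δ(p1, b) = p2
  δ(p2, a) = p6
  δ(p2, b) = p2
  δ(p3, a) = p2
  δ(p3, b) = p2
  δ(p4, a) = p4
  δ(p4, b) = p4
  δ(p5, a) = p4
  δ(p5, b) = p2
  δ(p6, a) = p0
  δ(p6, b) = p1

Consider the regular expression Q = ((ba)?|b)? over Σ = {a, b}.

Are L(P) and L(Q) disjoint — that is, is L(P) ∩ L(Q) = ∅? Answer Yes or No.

Converting the expression Q to a DFA (subset construction, then merging equivalent states) gives the minimal DFA with states {q0, q1, q2, q3}, start state q0, accepting states {q0, q2, q3} and transitions q0: a→q1, b→q2; q1: a→q1, b→q1; q2: a→q3, b→q1; q3: a→q1, b→q1.
Exploring the product automaton P × Q from the start pair (p0, q0), following both machines on each input symbol, reaches 8 state pairs: (p0, q0), (p6, q1), (p6, q2), (p0, q1), (p1, q1), (p0, q3), (p4, q1), (p2, q1).
P accepts in {p1, p3} and Q accepts in {q0, q2, q3}; no reachable pair has both components accepting, so no string drives both machines to acceptance simultaneously and L(P) ∩ L(Q) = ∅.
So no string is accepted by both, and the intersection is empty.

Yes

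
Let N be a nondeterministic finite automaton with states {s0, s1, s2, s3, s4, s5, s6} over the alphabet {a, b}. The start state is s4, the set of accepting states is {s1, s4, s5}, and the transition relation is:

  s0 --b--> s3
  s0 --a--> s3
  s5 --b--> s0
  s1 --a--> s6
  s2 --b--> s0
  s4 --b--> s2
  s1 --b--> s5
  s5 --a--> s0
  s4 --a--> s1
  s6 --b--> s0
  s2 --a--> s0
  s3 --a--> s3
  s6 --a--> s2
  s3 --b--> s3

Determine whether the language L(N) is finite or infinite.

finite

The useful states (reachable from s4 and able to reach an accepting state) are {s1, s4, s5}.
Restricted to these states the transition graph has no cycle, so every accepting path has bounded length and L is finite.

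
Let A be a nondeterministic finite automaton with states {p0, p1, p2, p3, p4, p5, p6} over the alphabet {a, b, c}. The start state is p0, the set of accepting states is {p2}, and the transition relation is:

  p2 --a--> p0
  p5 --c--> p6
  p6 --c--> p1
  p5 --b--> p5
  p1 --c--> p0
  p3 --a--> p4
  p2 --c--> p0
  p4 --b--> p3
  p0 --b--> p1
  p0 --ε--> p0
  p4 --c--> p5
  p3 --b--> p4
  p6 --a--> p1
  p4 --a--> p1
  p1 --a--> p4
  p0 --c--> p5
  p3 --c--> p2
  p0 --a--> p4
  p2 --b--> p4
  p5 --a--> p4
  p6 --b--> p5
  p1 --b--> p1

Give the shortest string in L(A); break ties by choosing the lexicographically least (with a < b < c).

abc

A breadth-first search from p0 reaches an accepting state first via the path p0 → p4 → p3 → p2 on input abc.
No string of length < 3 is accepted (BFS exhausts all shorter strings without reaching an accepting state), and abc is the lexicographically least accepting string of length 3.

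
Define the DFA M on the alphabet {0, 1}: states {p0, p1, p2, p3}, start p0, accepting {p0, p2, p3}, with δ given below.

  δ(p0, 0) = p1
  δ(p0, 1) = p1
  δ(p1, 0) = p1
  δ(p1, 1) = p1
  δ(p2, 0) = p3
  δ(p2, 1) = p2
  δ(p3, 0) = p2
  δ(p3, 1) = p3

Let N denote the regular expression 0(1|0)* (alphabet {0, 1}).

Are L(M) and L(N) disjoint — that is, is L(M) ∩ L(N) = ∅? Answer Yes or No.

Yes

Converting the expression N to a DFA (subset construction, then merging equivalent states) gives the minimal DFA with states {n0, n1, n2}, start state n0, accepting states {n1} and transitions n0: 0→n1, 1→n2; n1: 0→n1, 1→n1; n2: 0→n2, 1→n2.
Exploring the product automaton M × N from the start pair (p0, n0), following both machines on each input symbol, reaches 3 state pairs: (p0, n0), (p1, n1), (p1, n2).
M accepts in {p0, p2, p3} and N accepts in {n1}; no reachable pair has both components accepting, so no string drives both machines to acceptance simultaneously and L(M) ∩ L(N) = ∅.
So no string is accepted by both, and the intersection is empty.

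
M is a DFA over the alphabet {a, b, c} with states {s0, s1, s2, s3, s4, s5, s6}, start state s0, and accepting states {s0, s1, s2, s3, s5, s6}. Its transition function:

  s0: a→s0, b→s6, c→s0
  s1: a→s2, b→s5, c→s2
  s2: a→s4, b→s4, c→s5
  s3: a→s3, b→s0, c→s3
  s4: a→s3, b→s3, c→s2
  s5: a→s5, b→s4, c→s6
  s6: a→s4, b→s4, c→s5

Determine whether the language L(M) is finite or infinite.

State s0 is reachable from the start and can reach an accepting state, and it lies on the cycle s0 → s0.
Traversing that cycle any number of times yields accepted strings of unbounded length, so the language is infinite.

infinite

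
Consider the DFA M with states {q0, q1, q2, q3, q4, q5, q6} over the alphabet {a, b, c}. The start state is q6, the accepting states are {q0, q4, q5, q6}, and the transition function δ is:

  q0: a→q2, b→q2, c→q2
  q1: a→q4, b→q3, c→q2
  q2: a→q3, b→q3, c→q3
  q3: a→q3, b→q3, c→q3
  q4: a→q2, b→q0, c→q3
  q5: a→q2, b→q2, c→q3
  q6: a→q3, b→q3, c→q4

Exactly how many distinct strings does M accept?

3

The useful subgraph on states {q0, q4, q6} is acyclic, so L(M) is finite; the longest accepting path visits 3 useful states, giving maximum string length 2.
Counting accepting paths from q6 by length: 1 of length 0, 1 of length 1, 1 of length 2. Total 3.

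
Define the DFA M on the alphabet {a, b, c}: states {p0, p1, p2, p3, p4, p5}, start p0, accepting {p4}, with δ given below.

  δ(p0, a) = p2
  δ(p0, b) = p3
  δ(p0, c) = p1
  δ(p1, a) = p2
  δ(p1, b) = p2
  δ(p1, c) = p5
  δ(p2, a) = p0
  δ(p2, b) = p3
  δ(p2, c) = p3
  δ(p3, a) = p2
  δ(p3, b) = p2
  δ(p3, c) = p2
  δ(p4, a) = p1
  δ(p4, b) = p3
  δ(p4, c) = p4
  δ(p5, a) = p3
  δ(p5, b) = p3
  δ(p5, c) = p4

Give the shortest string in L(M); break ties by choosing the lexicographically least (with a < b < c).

A breadth-first search from p0 reaches an accepting state first via the path p0 → p1 → p5 → p4 on input ccc.
No string of length < 3 is accepted (BFS exhausts all shorter strings without reaching an accepting state), and ccc is the lexicographically least accepting string of length 3.

ccc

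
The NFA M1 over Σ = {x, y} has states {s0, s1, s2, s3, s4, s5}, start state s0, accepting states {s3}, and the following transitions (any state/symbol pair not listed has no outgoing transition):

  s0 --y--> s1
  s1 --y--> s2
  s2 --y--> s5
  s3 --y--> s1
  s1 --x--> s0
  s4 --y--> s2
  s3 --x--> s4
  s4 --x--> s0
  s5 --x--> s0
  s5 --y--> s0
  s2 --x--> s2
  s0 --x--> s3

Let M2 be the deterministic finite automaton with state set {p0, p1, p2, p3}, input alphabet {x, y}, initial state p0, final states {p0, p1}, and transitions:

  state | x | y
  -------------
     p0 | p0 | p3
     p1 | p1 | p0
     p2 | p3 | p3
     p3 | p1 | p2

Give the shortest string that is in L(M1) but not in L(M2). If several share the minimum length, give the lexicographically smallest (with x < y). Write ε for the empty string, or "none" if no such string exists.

The string yyyyx is accepted by M1 but not by M2.
No shorter string lies in the difference, and yyyyx is the lexicographically first length-5 string in L(M1) \ L(M2).

yyyyx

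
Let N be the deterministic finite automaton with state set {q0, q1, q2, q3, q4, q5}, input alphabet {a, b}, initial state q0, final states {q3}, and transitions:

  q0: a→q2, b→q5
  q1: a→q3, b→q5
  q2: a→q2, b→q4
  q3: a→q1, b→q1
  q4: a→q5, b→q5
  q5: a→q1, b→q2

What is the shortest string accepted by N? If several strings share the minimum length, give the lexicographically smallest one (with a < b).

A breadth-first search from q0 reaches an accepting state first via the path q0 → q5 → q1 → q3 on input baa.
No string of length < 3 is accepted (BFS exhausts all shorter strings without reaching an accepting state), and baa is the lexicographically least accepting string of length 3.

baa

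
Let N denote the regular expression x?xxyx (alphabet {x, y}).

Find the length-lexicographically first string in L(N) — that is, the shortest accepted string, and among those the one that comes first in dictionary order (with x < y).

By inspection of the expression, no string of length less than 4 matches, and xxyx is the lexicographically first match of length 4.

xxyx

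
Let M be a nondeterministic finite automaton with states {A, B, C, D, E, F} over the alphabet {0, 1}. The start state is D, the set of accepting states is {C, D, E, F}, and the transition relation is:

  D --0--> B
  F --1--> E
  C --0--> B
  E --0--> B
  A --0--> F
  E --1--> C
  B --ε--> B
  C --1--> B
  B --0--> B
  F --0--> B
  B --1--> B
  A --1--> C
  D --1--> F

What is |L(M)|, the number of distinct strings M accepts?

4

The useful subgraph on states {C, D, E, F} is acyclic, so L(M) is finite; the longest accepting path visits 4 useful states, giving maximum string length 3.
Counting accepting paths from D by length: 1 of length 0, 1 of length 1, 1 of length 2, 1 of length 3. Total 4.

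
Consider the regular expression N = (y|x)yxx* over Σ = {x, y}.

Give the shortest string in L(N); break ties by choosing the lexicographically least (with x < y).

By inspection of the expression, no string of length less than 3 matches, and xyx is the lexicographically first match of length 3.

xyx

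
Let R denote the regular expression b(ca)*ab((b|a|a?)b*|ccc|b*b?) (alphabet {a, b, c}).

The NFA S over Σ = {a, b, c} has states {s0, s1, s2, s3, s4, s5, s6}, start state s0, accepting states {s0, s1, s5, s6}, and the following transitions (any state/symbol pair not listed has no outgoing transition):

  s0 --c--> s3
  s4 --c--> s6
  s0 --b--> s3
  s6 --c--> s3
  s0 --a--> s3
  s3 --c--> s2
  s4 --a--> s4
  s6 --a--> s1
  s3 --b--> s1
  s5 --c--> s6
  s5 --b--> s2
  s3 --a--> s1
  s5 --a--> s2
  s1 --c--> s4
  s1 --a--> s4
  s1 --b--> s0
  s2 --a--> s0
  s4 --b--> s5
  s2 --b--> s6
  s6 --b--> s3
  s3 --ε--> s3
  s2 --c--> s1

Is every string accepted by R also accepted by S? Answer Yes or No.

No

The string baba is in L(R) but not in L(S).
So L(R) ⊄ L(S).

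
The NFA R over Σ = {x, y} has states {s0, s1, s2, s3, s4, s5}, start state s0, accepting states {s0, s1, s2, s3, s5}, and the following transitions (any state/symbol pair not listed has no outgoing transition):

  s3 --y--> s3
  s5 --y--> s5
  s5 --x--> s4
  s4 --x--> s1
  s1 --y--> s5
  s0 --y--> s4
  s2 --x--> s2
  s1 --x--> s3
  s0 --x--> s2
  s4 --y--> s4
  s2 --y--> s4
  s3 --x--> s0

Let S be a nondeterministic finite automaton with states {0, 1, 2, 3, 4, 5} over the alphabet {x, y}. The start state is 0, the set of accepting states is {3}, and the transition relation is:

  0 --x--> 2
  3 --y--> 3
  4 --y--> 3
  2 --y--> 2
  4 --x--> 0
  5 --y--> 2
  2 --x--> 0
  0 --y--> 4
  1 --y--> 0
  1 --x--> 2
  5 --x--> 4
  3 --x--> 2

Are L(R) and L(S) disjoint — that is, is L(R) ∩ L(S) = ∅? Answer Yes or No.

The string yxyy is accepted by both R and S.
Hence L(R) ∩ L(S) ≠ ∅.

No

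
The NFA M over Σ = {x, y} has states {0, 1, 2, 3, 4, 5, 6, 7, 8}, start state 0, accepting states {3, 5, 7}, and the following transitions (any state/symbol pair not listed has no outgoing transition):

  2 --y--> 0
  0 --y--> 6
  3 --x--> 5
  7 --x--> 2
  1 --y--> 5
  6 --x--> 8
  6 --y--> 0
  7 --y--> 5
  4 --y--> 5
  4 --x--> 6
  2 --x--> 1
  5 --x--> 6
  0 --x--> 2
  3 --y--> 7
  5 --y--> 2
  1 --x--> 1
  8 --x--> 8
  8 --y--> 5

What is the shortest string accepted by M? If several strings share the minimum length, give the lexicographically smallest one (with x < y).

A breadth-first search from 0 reaches an accepting state first via the path 0 → 2 → 1 → 5 on input xxy.
No string of length < 3 is accepted (BFS exhausts all shorter strings without reaching an accepting state), and xxy is the lexicographically least accepting string of length 3.

xxy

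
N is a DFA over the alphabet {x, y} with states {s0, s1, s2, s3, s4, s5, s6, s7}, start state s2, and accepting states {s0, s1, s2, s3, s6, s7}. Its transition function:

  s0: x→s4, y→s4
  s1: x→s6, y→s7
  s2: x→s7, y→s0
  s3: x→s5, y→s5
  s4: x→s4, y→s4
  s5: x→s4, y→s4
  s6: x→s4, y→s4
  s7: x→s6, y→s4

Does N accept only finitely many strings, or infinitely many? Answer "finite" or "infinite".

finite

The useful states (reachable from s2 and able to reach an accepting state) are {s0, s2, s6, s7}.
Restricted to these states the transition graph has no cycle, so every accepting path has bounded length and L is finite.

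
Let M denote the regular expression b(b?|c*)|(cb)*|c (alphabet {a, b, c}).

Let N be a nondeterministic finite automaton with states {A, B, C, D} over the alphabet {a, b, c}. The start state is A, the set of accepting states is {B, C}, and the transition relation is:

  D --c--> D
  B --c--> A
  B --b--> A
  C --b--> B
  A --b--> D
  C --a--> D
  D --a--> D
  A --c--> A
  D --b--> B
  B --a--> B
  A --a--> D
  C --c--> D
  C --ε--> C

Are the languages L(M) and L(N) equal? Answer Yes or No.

The empty string ε is accepted by M but rejected by N.
So L(M) ≠ L(N).

No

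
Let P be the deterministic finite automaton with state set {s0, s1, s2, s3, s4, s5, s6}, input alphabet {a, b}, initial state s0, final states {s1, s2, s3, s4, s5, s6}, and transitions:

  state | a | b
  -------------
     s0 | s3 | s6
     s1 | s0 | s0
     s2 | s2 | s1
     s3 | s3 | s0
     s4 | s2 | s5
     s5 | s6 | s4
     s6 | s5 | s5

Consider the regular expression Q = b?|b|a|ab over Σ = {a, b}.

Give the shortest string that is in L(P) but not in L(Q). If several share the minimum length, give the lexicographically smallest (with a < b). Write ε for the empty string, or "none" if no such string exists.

The string aa is accepted by P but not by Q.
No shorter string lies in the difference, and aa is the lexicographically first length-2 string in L(P) \ L(Q).

aa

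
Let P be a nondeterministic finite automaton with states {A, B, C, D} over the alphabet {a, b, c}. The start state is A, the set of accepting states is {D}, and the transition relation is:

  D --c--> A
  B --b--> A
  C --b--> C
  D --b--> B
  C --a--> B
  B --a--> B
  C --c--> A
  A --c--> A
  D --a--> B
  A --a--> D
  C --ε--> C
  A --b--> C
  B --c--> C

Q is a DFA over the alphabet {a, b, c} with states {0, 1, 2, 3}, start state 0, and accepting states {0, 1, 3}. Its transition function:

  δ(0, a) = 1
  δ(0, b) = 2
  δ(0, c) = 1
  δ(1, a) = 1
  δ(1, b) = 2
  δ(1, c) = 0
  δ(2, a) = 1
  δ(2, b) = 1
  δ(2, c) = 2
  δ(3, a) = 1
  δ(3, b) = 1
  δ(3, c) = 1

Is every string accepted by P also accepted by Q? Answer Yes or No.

Exploring the product automaton P × Q from the start pair (A, 0), following both machines on each input symbol, reaches 9 state pairs: (A, 0), (D, 1), (C, 2), (A, 1), (B, 1), (B, 2), (C, 1), (A, 2), (C, 0).
P accepts in {D} and Q accepts in {0, 1, 3}. The reachable pairs whose P-component is accepting are (D, 1); in each of them the Q-component is accepting too, so the product for L(P) \ L(Q) (P-component accepting, Q-component rejecting) has no reachable accepting pair and the difference is empty.
Hence every string in L(P) is also in L(Q).

Yes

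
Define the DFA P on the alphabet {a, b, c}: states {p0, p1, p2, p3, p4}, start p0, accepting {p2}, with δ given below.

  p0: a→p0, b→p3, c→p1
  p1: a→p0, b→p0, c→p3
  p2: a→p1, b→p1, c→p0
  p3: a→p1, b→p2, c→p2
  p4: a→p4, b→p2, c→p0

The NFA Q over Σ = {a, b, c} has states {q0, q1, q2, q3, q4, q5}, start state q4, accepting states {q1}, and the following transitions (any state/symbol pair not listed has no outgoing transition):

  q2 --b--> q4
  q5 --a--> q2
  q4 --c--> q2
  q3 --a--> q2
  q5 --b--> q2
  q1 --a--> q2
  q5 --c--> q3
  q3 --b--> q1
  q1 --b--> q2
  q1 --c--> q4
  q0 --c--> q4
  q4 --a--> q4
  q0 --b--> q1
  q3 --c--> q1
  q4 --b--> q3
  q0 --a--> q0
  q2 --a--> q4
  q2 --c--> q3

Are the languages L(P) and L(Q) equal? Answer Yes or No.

Exploring the product automaton P × Q from the start pair (p0, q4), following both machines on each input symbol, reaches 4 state pairs: (p0, q4), (p3, q3), (p1, q2), (p2, q1).
P accepts in {p2} and Q accepts in {q1}. In every reachable pair the two components are either both accepting — (p2, q1) — or both non-accepting, so no string is accepted by exactly one of the machines: L(P) \ L(Q) and L(Q) \ L(P) are both empty.
Hence every string is accepted by P iff it is accepted by Q, and the two languages coincide.

Yes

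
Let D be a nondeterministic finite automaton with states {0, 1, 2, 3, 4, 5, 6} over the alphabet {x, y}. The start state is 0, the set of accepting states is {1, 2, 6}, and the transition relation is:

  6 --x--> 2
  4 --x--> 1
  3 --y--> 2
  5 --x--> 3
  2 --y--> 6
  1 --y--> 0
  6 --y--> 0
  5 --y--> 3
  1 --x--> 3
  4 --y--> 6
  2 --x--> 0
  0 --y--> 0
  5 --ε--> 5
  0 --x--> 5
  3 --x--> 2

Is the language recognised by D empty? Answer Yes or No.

No

The string xxx is accepted: the run 0 → 5 → 3 → 2 ends in the accepting state 2.
Since at least one string is accepted, L(D) is not empty.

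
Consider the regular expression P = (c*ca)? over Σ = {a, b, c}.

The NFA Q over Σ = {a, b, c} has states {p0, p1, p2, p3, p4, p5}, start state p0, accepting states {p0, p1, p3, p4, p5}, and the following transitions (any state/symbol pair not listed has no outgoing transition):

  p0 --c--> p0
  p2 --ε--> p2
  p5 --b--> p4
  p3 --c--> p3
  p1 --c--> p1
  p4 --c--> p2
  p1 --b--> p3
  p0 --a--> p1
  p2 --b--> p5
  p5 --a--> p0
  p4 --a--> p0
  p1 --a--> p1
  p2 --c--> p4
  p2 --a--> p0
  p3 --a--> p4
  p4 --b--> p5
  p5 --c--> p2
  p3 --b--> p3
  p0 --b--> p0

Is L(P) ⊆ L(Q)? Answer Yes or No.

Converting the expression P to a DFA (subset construction, then merging equivalent states) gives the minimal DFA with states {r0, r1, r2, r3}, start state r0, accepting states {r0, r3} and transitions r0: a→r1, b→r1, c→r2; r1: a→r1, b→r1, c→r1; r2: a→r3, b→r1, c→r2; r3: a→r1, b→r1, c→r1.
Exploring the product automaton P × Q from the start pair (r0, p0), following both machines on each input symbol, reaches 9 state pairs: (r0, p0), (r1, p1), (r1, p0), (r2, p0), (r1, p3), (r3, p1), (r1, p4), (r1, p5), (r1, p2).
P accepts in {r0, r3} and Q accepts in {p0, p1, p3, p4, p5}. The reachable pairs whose P-component is accepting are (r0, p0), (r3, p1); in each of them the Q-component is accepting too, so the product for L(P) \ L(Q) (P-component accepting, Q-component rejecting) has no reachable accepting pair and the difference is empty.
Hence every string in L(P) is also in L(Q).

Yes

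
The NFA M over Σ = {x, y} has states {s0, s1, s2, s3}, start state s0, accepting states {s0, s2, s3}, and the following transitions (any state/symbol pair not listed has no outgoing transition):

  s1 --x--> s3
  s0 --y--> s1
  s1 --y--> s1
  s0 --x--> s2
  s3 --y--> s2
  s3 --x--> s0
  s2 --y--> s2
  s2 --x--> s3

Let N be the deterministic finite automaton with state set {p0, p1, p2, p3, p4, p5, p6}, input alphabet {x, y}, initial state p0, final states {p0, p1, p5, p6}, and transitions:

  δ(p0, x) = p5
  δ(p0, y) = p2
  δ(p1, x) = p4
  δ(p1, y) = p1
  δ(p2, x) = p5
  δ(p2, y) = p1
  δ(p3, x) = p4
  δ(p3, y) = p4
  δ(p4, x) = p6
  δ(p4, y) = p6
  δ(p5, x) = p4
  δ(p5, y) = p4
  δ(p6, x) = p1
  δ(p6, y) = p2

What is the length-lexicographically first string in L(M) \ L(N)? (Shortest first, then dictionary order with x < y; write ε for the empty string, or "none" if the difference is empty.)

The string xx is accepted by M but not by N.
No shorter string lies in the difference, and xx is the lexicographically first length-2 string in L(M) \ L(N).

xx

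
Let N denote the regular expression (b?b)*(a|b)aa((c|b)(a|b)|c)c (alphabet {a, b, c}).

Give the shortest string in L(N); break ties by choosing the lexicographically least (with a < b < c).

aaacc

By inspection of the expression, no string of length less than 5 matches, and aaacc is the lexicographically first match of length 5.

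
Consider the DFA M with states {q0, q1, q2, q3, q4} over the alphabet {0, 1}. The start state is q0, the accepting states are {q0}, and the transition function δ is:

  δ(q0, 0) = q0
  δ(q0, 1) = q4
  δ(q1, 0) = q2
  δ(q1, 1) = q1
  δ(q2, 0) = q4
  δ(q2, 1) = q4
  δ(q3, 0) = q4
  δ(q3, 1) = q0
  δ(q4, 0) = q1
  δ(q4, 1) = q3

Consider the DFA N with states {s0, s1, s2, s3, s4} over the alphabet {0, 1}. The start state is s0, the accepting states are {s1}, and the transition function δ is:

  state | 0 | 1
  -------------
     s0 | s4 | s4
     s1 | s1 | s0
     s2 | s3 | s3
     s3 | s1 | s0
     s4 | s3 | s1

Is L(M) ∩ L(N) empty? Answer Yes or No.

No

The string 000 is accepted by both M and N.
Hence L(M) ∩ L(N) ≠ ∅.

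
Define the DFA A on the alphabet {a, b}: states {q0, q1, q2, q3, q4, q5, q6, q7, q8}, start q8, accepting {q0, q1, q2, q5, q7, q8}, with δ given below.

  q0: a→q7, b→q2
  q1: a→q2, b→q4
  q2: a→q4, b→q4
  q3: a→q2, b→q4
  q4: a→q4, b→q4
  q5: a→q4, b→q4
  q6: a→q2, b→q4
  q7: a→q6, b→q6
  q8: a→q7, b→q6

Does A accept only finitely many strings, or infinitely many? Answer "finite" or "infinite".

finite

The useful states (reachable from q8 and able to reach an accepting state) are {q2, q6, q7, q8}.
Restricted to these states the transition graph has no cycle, so every accepting path has bounded length and L is finite.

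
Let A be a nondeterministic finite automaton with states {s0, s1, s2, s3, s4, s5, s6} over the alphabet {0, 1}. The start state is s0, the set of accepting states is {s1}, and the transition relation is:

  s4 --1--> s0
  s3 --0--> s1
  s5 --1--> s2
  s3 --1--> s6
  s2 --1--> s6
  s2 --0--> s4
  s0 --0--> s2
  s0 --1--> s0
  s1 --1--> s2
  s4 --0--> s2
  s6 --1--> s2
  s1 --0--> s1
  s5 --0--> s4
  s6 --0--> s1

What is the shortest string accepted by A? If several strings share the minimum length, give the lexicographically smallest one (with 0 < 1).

A breadth-first search from s0 reaches an accepting state first via the path s0 → s2 → s6 → s1 on input 010.
No string of length < 3 is accepted (BFS exhausts all shorter strings without reaching an accepting state), and 010 is the lexicographically least accepting string of length 3.

010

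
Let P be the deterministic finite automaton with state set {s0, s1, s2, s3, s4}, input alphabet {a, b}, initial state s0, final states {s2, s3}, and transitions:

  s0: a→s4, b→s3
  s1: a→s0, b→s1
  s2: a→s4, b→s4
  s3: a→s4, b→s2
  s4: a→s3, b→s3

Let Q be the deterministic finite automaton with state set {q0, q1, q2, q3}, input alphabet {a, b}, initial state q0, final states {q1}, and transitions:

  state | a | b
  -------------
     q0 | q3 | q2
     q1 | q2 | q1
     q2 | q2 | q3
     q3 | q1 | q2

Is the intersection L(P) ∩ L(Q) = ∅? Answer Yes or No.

The string aa is accepted by both P and Q.
Hence L(P) ∩ L(Q) ≠ ∅.

No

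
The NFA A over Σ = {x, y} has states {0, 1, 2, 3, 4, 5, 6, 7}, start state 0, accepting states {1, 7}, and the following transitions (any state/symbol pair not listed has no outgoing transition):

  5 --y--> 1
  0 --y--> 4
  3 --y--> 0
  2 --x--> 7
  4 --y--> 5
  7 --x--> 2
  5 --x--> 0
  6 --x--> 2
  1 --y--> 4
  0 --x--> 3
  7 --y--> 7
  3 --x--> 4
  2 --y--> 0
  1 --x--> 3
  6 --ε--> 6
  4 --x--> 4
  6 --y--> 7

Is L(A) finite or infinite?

State 0 is reachable from the start and can reach an accepting state, and it lies on the cycle 0 → 3 → 0.
Traversing that cycle any number of times yields accepted strings of unbounded length, so the language is infinite.

infinite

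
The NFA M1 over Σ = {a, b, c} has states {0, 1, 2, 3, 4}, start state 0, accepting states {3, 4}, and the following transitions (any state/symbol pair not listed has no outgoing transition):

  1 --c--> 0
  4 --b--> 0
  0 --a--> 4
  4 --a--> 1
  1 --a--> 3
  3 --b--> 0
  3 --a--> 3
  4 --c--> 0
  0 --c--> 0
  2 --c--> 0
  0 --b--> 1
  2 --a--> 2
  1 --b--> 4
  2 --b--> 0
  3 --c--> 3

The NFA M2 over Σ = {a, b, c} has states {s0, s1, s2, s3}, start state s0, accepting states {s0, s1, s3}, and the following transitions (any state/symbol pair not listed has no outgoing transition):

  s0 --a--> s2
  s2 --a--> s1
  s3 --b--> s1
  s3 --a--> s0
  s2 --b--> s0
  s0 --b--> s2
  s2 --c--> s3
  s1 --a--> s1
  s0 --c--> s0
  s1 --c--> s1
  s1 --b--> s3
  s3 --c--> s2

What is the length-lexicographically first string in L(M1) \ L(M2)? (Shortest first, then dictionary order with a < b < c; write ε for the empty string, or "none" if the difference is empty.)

The string a is accepted by M1 but not by M2.
No shorter string lies in the difference, and a is the lexicographically first length-1 string in L(M1) \ L(M2).

a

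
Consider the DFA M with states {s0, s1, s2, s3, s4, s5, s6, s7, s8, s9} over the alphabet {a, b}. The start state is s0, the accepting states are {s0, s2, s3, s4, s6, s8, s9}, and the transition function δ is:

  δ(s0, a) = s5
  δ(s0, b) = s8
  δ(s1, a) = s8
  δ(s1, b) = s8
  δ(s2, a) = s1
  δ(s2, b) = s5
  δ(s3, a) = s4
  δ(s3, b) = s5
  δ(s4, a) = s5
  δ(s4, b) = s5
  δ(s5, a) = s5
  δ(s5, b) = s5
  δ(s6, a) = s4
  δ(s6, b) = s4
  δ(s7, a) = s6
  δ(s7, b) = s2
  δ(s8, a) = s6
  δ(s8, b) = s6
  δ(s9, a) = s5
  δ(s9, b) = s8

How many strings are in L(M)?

8

The useful subgraph on states {s0, s4, s6, s8} is acyclic, so L(M) is finite; the longest accepting path visits 4 useful states, giving maximum string length 3.
Counting accepting paths from s0 by length: 1 of length 0, 1 of length 1, 2 of length 2, 4 of length 3. Total 8.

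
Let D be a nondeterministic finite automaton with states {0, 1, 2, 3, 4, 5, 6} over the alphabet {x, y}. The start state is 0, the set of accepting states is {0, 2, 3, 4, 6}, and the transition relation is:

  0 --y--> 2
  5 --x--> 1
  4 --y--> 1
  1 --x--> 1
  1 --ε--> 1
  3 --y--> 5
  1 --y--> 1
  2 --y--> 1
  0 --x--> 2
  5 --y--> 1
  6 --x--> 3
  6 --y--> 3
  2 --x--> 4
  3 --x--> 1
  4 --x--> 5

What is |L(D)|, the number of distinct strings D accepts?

5

The useful subgraph on states {0, 2, 4} is acyclic, so L(D) is finite; the longest accepting path visits 3 useful states, giving maximum string length 2.
Counting accepting paths from 0 by length: 1 of length 0, 2 of length 1, 2 of length 2. Total 5.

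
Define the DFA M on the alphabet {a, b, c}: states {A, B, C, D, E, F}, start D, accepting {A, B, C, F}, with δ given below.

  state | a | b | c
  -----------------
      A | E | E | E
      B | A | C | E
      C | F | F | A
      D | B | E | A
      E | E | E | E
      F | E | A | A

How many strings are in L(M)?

The useful subgraph on states {A, B, C, D, F} is acyclic, so L(M) is finite; the longest accepting path visits 5 useful states, giving maximum string length 4.
Counting accepting paths from D by length: 2 of length 1, 2 of length 2, 3 of length 3, 4 of length 4. Total 11.

11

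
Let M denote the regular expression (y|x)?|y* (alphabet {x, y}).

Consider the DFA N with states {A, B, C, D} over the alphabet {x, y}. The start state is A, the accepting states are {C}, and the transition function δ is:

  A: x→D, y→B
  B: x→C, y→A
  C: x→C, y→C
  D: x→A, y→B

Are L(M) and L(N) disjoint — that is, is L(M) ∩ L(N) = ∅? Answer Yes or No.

Converting the expression M to a DFA (subset construction, then merging equivalent states) gives the minimal DFA with states {m0, m1, m2, m3}, start state m0, accepting states {m0, m1, m2} and transitions m0: x→m1, y→m2; m1: x→m3, y→m3; m2: x→m3, y→m2; m3: x→m3, y→m3.
Exploring the product automaton M × N from the start pair (m0, A), following both machines on each input symbol, reaches 8 state pairs: (m0, A), (m1, D), (m2, B), (m3, A), (m3, B), (m3, C), (m2, A), (m3, D).
M accepts in {m0, m1, m2} and N accepts in {C}; no reachable pair has both components accepting, so no string drives both machines to acceptance simultaneously and L(M) ∩ L(N) = ∅.
So no string is accepted by both, and the intersection is empty.

Yes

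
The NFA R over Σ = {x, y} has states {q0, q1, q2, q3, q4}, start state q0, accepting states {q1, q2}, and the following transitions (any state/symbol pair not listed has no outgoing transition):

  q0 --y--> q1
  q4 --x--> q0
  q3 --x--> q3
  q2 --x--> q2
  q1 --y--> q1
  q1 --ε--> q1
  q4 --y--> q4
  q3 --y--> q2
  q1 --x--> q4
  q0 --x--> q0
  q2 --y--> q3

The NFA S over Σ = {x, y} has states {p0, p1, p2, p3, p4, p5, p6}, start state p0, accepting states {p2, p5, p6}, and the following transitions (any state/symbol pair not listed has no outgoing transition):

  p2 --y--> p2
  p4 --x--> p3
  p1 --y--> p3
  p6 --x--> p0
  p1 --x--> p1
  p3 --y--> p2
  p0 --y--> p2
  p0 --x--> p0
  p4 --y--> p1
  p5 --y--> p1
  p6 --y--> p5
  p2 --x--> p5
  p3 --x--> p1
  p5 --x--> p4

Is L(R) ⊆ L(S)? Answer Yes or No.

The string yxxy is in L(R) but not in L(S).
So L(R) ⊄ L(S).

No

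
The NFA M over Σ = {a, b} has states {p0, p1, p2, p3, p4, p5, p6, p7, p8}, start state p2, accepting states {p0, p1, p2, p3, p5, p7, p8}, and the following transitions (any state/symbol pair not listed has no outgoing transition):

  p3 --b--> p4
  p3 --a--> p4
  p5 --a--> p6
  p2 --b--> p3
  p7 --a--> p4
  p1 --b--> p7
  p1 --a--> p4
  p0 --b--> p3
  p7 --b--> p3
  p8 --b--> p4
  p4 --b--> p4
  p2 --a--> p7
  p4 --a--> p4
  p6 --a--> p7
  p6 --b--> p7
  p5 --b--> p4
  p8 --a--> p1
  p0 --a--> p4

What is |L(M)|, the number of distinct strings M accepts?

The useful subgraph on states {p2, p3, p7} is acyclic, so L(M) is finite; the longest accepting path visits 3 useful states, giving maximum string length 2.
Counting accepting paths from p2 by length: 1 of length 0, 2 of length 1, 1 of length 2. Total 4.

4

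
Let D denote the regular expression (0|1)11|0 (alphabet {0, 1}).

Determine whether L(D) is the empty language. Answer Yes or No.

No

The string 0 matches the expression, so it belongs to L(D).
Since L(D) contains at least one string, it is not empty.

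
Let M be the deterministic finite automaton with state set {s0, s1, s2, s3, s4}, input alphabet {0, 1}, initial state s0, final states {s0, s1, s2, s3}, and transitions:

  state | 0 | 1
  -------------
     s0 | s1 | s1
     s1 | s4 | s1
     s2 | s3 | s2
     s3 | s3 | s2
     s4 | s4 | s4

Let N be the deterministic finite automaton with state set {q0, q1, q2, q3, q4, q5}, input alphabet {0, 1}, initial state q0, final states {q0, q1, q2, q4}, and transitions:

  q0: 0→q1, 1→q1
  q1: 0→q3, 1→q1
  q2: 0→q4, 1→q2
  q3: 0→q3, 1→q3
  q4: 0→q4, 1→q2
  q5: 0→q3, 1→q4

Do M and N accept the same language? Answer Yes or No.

Yes

Exploring the product automaton M × N from the start pair (s0, q0), following both machines on each input symbol, reaches 3 state pairs: (s0, q0), (s1, q1), (s4, q3).
M accepts in {s0, s1, s2, s3} and N accepts in {q0, q1, q2, q4}. In every reachable pair the two components are either both accepting — (s0, q0), (s1, q1) — or both non-accepting, so no string is accepted by exactly one of the machines: L(M) \ L(N) and L(N) \ L(M) are both empty.
Hence every string is accepted by M iff it is accepted by N, and the two languages coincide.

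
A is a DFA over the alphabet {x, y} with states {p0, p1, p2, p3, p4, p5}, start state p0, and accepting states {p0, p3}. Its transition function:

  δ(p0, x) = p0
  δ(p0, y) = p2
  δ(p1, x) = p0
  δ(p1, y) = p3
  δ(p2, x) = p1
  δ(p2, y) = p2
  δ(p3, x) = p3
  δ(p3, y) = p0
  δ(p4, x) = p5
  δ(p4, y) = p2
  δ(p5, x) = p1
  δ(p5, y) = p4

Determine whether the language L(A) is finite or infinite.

State p0 is reachable from the start and can reach an accepting state, and it lies on the cycle p0 → p0.
Traversing that cycle any number of times yields accepted strings of unbounded length, so the language is infinite.

infinite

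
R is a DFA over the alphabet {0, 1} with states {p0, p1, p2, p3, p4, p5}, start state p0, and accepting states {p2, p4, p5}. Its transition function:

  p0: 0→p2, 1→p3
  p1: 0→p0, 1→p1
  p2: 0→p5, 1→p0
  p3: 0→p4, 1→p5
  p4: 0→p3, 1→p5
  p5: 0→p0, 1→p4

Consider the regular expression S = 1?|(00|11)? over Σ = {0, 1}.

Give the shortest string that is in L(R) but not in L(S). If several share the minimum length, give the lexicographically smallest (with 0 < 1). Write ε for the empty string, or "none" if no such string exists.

0

The string 0 is accepted by R but not by S.
No shorter string lies in the difference, and 0 is the lexicographically first length-1 string in L(R) \ L(S).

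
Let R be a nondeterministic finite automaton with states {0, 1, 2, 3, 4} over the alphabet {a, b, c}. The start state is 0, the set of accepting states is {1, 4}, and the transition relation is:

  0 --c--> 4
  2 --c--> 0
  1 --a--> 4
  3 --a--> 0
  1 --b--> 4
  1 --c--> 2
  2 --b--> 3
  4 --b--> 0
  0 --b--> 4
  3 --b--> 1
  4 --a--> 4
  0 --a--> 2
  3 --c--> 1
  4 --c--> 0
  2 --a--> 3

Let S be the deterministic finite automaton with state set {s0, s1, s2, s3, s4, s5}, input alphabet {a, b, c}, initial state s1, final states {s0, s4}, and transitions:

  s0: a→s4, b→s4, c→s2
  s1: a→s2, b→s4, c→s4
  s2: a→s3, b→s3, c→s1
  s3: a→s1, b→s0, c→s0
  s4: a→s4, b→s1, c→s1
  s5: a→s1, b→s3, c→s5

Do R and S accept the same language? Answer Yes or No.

Exploring the product automaton R × S from the start pair (0, s1), following both machines on each input symbol, reaches 5 state pairs: (0, s1), (2, s2), (4, s4), (3, s3), (1, s0).
R accepts in {1, 4} and S accepts in {s0, s4}. In every reachable pair the two components are either both accepting — (4, s4), (1, s0) — or both non-accepting, so no string is accepted by exactly one of the machines: L(R) \ L(S) and L(S) \ L(R) are both empty.
Hence every string is accepted by R iff it is accepted by S, and the two languages coincide.

Yes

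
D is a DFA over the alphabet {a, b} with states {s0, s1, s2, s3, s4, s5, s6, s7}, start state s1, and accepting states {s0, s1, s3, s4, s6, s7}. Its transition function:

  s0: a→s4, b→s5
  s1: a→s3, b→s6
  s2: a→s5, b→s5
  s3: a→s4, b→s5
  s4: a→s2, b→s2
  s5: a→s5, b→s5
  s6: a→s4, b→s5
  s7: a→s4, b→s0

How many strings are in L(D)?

5

The useful subgraph on states {s1, s3, s4, s6} is acyclic, so L(D) is finite; the longest accepting path visits 3 useful states, giving maximum string length 2.
Counting accepting paths from s1 by length: 1 of length 0, 2 of length 1, 2 of length 2. Total 5.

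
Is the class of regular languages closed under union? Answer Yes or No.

Given DFAs for L₁ and L₂, run them in parallel: the product automaton on Q₁ × Q₂ that accepts when either component is accepting recognises L₁ ∪ L₂ (equivalently, R₁ | R₂ is a regular expression for it).
So the regular languages are closed under union.

Yes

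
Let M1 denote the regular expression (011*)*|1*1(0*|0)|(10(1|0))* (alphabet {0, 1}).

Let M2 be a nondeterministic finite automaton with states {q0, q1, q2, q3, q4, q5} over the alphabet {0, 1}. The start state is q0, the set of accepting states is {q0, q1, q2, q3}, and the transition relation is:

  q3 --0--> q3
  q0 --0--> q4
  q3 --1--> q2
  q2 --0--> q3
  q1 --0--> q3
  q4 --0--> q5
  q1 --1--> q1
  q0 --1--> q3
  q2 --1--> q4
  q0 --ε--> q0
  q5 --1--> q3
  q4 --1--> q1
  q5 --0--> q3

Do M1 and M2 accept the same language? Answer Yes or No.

No

The string 111 is accepted by M1 but rejected by M2.
So L(M1) ≠ L(M2).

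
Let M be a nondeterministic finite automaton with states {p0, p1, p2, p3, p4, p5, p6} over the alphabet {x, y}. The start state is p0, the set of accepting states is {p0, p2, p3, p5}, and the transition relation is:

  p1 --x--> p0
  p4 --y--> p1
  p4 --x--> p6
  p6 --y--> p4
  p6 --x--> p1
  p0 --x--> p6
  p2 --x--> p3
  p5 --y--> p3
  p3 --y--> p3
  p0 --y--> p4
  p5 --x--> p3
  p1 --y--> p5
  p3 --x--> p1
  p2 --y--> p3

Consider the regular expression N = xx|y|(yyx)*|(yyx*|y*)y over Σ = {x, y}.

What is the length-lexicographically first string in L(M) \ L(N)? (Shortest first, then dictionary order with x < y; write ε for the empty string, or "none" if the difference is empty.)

xxx

The string xxx is accepted by M but not by N.
No shorter string lies in the difference, and xxx is the lexicographically first length-3 string in L(M) \ L(N).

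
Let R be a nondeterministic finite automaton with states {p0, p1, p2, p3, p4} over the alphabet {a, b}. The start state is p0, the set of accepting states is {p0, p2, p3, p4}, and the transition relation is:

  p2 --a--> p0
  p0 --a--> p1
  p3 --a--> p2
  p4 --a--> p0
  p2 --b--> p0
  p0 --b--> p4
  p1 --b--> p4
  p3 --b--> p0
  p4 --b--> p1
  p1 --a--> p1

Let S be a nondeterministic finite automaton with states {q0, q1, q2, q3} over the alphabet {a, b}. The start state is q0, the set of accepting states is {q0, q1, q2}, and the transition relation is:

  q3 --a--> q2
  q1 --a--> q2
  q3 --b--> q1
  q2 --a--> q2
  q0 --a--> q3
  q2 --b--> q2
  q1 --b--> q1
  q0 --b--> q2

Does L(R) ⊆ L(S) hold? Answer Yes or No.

Exploring the product automaton R × S from the start pair (p0, q0), following both machines on each input symbol, reaches 7 state pairs: (p0, q0), (p1, q3), (p4, q2), (p1, q2), (p4, q1), (p0, q2), (p1, q1).
R accepts in {p0, p2, p3, p4} and S accepts in {q0, q1, q2}. The reachable pairs whose R-component is accepting are (p0, q0), (p4, q2), (p4, q1), (p0, q2); in each of them the S-component is accepting too, so the product for L(R) \ L(S) (R-component accepting, S-component rejecting) has no reachable accepting pair and the difference is empty.
Hence every string in L(R) is also in L(S).

Yes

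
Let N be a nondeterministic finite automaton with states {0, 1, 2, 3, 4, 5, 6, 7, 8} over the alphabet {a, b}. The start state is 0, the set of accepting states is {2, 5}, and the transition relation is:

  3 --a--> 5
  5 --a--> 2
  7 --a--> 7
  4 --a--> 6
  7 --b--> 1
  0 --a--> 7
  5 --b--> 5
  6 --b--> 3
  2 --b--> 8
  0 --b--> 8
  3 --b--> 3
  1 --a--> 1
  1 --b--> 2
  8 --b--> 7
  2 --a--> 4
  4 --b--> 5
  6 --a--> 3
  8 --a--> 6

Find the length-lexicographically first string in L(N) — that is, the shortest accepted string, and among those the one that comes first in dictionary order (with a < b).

A breadth-first search from 0 reaches an accepting state first via the path 0 → 7 → 1 → 2 on input abb.
No string of length < 3 is accepted (BFS exhausts all shorter strings without reaching an accepting state), and abb is the lexicographically least accepting string of length 3.

abb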